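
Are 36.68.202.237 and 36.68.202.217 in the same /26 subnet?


Mask: 255.255.255.192
36.68.202.237 AND mask = 36.68.202.192
36.68.202.217 AND mask = 36.68.202.192
Yes, same subnet (36.68.202.192)


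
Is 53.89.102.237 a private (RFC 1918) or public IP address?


RFC 1918 private ranges:
  10.0.0.0/8 (10.0.0.0 - 10.255.255.255)
  172.16.0.0/12 (172.16.0.0 - 172.31.255.255)
  192.168.0.0/16 (192.168.0.0 - 192.168.255.255)
Public (not in any RFC 1918 range)


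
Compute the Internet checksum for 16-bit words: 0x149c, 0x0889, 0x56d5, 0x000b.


Sum all words (with carry folding):
+ 0x149c = 0x149c
+ 0x0889 = 0x1d25
+ 0x56d5 = 0x73fa
+ 0x000b = 0x7405
One's complement: ~0x7405
Checksum = 0x8bfa


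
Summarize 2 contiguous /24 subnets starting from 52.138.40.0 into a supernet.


Original prefix: /24
Number of subnets: 2 = 2^1
New prefix = 24 - 1 = 23
Supernet: 52.138.40.0/23


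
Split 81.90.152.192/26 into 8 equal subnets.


New prefix = 26 + 3 = 29
Each subnet has 8 addresses
  81.90.152.192/29
  81.90.152.200/29
  81.90.152.208/29
  81.90.152.216/29
  81.90.152.224/29
  81.90.152.232/29
  81.90.152.240/29
  81.90.152.248/29
Subnets: 81.90.152.192/29, 81.90.152.200/29, 81.90.152.208/29, 81.90.152.216/29, 81.90.152.224/29, 81.90.152.232/29, 81.90.152.240/29, 81.90.152.248/29


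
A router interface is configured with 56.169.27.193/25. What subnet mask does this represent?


/25 means 25 network bits, 7 host bits
Binary: 11111111111111111111111110000000
Mask: 255.255.255.128


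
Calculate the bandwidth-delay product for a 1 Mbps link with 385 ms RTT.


BDP = bandwidth * RTT
= 1 Mbps * 385 ms
= 1 * 1e6 * 385 / 1000 bits
= 385000 bits
= 48125 bytes
= 46.9971 KB
BDP = 385000 bits (48125 bytes)


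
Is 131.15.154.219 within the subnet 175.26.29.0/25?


Subnet network: 175.26.29.0
Test IP AND mask: 131.15.154.128
No, 131.15.154.219 is not in 175.26.29.0/25


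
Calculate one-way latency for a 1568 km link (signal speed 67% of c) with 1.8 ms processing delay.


Speed = 0.67 * 3e5 km/s = 201000 km/s
Propagation delay = 1568 / 201000 = 0.0078 s = 7.801 ms
Processing delay = 1.8 ms
Total one-way latency = 9.601 ms


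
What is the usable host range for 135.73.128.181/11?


Network: 135.64.0.0
Broadcast: 135.95.255.255
First usable = network + 1
Last usable = broadcast - 1
Range: 135.64.0.1 to 135.95.255.254


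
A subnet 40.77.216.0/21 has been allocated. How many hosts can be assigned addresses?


Host bits = 32 - 21 = 11
Total addresses = 2^11 = 2048
Usable = total - 2 (network and broadcast)
Usable hosts: 2046


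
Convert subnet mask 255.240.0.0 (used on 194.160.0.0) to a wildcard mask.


Subnet mask: 255.240.0.0
Wildcard = 255.255.255.255 - subnet mask
255 - 255 = 0
255 - 240 = 15
255 - 0 = 255
255 - 0 = 255
Wildcard: 0.15.255.255


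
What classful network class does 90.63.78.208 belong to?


First octet: 90
Binary: 01011010
0xxxxxxx -> Class A (1-126)
Class A, default mask 255.0.0.0 (/8)


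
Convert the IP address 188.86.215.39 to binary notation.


188 = 10111100
86 = 01010110
215 = 11010111
39 = 00100111
Binary: 10111100.01010110.11010111.00100111


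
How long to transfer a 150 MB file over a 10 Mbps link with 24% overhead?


Effective throughput = 10 * (1 - 24/100) = 7.6 Mbps
File size in Mb = 150 * 8 = 1200 Mb
Time = 1200 / 7.6
Time = 157.8947 seconds


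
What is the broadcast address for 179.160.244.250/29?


Network: 179.160.244.248/29
Host bits = 3
Set all host bits to 1:
Broadcast: 179.160.244.255


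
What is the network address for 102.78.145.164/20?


IP:   01100110.01001110.10010001.10100100
Mask: 11111111.11111111.11110000.00000000
AND operation:
Net:  01100110.01001110.10010000.00000000
Network: 102.78.144.0/20


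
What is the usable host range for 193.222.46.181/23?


Network: 193.222.46.0
Broadcast: 193.222.47.255
First usable = network + 1
Last usable = broadcast - 1
Range: 193.222.46.1 to 193.222.47.254


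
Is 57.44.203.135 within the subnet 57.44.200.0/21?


Subnet network: 57.44.200.0
Test IP AND mask: 57.44.200.0
Yes, 57.44.203.135 is in 57.44.200.0/21


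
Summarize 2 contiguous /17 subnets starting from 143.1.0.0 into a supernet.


Original prefix: /17
Number of subnets: 2 = 2^1
New prefix = 17 - 1 = 16
Supernet: 143.1.0.0/16


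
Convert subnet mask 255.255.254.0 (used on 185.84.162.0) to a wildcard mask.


Subnet mask: 255.255.254.0
Wildcard = 255.255.255.255 - subnet mask
255 - 255 = 0
255 - 255 = 0
255 - 254 = 1
255 - 0 = 255
Wildcard: 0.0.1.255


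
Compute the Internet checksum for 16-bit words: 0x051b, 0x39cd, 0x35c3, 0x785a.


Sum all words (with carry folding):
+ 0x051b = 0x051b
+ 0x39cd = 0x3ee8
+ 0x35c3 = 0x74ab
+ 0x785a = 0xed05
One's complement: ~0xed05
Checksum = 0x12fa


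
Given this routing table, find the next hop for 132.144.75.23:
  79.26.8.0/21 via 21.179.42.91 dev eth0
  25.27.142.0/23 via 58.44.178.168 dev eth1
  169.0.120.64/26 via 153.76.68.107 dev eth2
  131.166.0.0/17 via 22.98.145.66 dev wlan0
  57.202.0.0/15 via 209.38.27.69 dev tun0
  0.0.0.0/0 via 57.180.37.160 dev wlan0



Longest prefix match for 132.144.75.23:
  /21 79.26.8.0: no
  /23 25.27.142.0: no
  /26 169.0.120.64: no
  /17 131.166.0.0: no
  /15 57.202.0.0: no
  /0 0.0.0.0: MATCH
Selected: next-hop 57.180.37.160 via wlan0 (matched /0)


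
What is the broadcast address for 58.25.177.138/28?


Network: 58.25.177.128/28
Host bits = 4
Set all host bits to 1:
Broadcast: 58.25.177.143


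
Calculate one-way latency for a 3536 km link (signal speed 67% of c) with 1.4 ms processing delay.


Speed = 0.67 * 3e5 km/s = 201000 km/s
Propagation delay = 3536 / 201000 = 0.0176 s = 17.592 ms
Processing delay = 1.4 ms
Total one-way latency = 18.992 ms


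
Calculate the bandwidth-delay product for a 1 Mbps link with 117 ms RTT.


BDP = bandwidth * RTT
= 1 Mbps * 117 ms
= 1 * 1e6 * 117 / 1000 bits
= 117000 bits
= 14625 bytes
= 14.2822 KB
BDP = 117000 bits (14625 bytes)


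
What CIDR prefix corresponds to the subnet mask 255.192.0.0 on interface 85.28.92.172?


Binary: 11111111.11000000.00000000.00000000
Count leading 1s
Prefix: /10


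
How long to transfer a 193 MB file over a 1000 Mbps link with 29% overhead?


Effective throughput = 1000 * (1 - 29/100) = 710 Mbps
File size in Mb = 193 * 8 = 1544 Mb
Time = 1544 / 710
Time = 2.1746 seconds


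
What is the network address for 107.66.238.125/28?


IP:   01101011.01000010.11101110.01111101
Mask: 11111111.11111111.11111111.11110000
AND operation:
Net:  01101011.01000010.11101110.01110000
Network: 107.66.238.112/28


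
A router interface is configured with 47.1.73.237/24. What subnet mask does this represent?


/24 means 24 network bits, 8 host bits
Binary: 11111111111111111111111100000000
Mask: 255.255.255.0


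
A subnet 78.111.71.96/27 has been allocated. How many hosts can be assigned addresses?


Host bits = 32 - 27 = 5
Total addresses = 2^5 = 32
Usable = total - 2 (network and broadcast)
Usable hosts: 30


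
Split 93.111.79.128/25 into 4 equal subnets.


New prefix = 25 + 2 = 27
Each subnet has 32 addresses
  93.111.79.128/27
  93.111.79.160/27
  93.111.79.192/27
  93.111.79.224/27
Subnets: 93.111.79.128/27, 93.111.79.160/27, 93.111.79.192/27, 93.111.79.224/27


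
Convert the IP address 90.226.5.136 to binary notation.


90 = 01011010
226 = 11100010
5 = 00000101
136 = 10001000
Binary: 01011010.11100010.00000101.10001000


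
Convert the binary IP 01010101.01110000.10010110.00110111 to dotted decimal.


01010101 = 85
01110000 = 112
10010110 = 150
00110111 = 55
IP: 85.112.150.55


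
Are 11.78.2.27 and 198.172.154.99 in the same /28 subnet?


Mask: 255.255.255.240
11.78.2.27 AND mask = 11.78.2.16
198.172.154.99 AND mask = 198.172.154.96
No, different subnets (11.78.2.16 vs 198.172.154.96)


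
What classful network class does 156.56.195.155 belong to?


First octet: 156
Binary: 10011100
10xxxxxx -> Class B (128-191)
Class B, default mask 255.255.0.0 (/16)


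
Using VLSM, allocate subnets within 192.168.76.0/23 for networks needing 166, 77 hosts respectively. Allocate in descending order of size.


166 hosts -> /24 (254 usable): 192.168.76.0/24
77 hosts -> /25 (126 usable): 192.168.77.0/25
Allocation: 192.168.76.0/24 (166 hosts, 254 usable); 192.168.77.0/25 (77 hosts, 126 usable)


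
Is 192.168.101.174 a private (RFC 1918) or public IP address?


RFC 1918 private ranges:
  10.0.0.0/8 (10.0.0.0 - 10.255.255.255)
  172.16.0.0/12 (172.16.0.0 - 172.31.255.255)
  192.168.0.0/16 (192.168.0.0 - 192.168.255.255)
Private (in 192.168.0.0/16)


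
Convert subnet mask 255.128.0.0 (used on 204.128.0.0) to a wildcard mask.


Subnet mask: 255.128.0.0
Wildcard = 255.255.255.255 - subnet mask
255 - 255 = 0
255 - 128 = 127
255 - 0 = 255
255 - 0 = 255
Wildcard: 0.127.255.255


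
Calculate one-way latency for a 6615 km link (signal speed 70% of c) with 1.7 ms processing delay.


Speed = 0.7 * 3e5 km/s = 210000 km/s
Propagation delay = 6615 / 210000 = 0.0315 s = 31.5 ms
Processing delay = 1.7 ms
Total one-way latency = 33.2 ms


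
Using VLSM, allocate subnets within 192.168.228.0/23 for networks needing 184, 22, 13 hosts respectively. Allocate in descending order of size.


184 hosts -> /24 (254 usable): 192.168.228.0/24
22 hosts -> /27 (30 usable): 192.168.229.0/27
13 hosts -> /28 (14 usable): 192.168.229.32/28
Allocation: 192.168.228.0/24 (184 hosts, 254 usable); 192.168.229.0/27 (22 hosts, 30 usable); 192.168.229.32/28 (13 hosts, 14 usable)


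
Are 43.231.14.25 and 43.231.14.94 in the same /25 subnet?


Mask: 255.255.255.128
43.231.14.25 AND mask = 43.231.14.0
43.231.14.94 AND mask = 43.231.14.0
Yes, same subnet (43.231.14.0)


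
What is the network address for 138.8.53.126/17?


IP:   10001010.00001000.00110101.01111110
Mask: 11111111.11111111.10000000.00000000
AND operation:
Net:  10001010.00001000.00000000.00000000
Network: 138.8.0.0/17


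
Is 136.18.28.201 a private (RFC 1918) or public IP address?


RFC 1918 private ranges:
  10.0.0.0/8 (10.0.0.0 - 10.255.255.255)
  172.16.0.0/12 (172.16.0.0 - 172.31.255.255)
  192.168.0.0/16 (192.168.0.0 - 192.168.255.255)
Public (not in any RFC 1918 range)


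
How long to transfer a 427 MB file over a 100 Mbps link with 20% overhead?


Effective throughput = 100 * (1 - 20/100) = 80 Mbps
File size in Mb = 427 * 8 = 3416 Mb
Time = 3416 / 80
Time = 42.7 seconds


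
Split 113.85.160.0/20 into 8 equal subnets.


New prefix = 20 + 3 = 23
Each subnet has 512 addresses
  113.85.160.0/23
  113.85.162.0/23
  113.85.164.0/23
  113.85.166.0/23
  113.85.168.0/23
  113.85.170.0/23
  113.85.172.0/23
  113.85.174.0/23
Subnets: 113.85.160.0/23, 113.85.162.0/23, 113.85.164.0/23, 113.85.166.0/23, 113.85.168.0/23, 113.85.170.0/23, 113.85.172.0/23, 113.85.174.0/23


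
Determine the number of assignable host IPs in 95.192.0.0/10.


Host bits = 32 - 10 = 22
Total addresses = 2^22 = 4194304
Usable = total - 2 (network and broadcast)
Usable hosts: 4194302


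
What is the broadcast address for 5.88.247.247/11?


Network: 5.64.0.0/11
Host bits = 21
Set all host bits to 1:
Broadcast: 5.95.255.255


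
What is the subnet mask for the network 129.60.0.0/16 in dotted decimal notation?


/16 means 16 network bits, 16 host bits
Binary: 11111111111111110000000000000000
Mask: 255.255.0.0


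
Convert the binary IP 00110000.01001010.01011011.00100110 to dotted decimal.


00110000 = 48
01001010 = 74
01011011 = 91
00100110 = 38
IP: 48.74.91.38


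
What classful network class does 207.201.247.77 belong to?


First octet: 207
Binary: 11001111
110xxxxx -> Class C (192-223)
Class C, default mask 255.255.255.0 (/24)


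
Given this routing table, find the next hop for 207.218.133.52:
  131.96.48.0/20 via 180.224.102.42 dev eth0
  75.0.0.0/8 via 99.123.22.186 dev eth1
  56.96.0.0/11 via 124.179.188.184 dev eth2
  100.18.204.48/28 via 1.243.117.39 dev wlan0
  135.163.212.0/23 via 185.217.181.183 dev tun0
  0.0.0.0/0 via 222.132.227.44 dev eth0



Longest prefix match for 207.218.133.52:
  /20 131.96.48.0: no
  /8 75.0.0.0: no
  /11 56.96.0.0: no
  /28 100.18.204.48: no
  /23 135.163.212.0: no
  /0 0.0.0.0: MATCH
Selected: next-hop 222.132.227.44 via eth0 (matched /0)


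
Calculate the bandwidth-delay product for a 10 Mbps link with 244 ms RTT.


BDP = bandwidth * RTT
= 10 Mbps * 244 ms
= 10 * 1e6 * 244 / 1000 bits
= 2440000 bits
= 305000 bytes
= 297.8516 KB
BDP = 2440000 bits (305000 bytes)


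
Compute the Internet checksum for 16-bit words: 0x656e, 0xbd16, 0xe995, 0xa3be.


Sum all words (with carry folding):
+ 0x656e = 0x656e
+ 0xbd16 = 0x2285
+ 0xe995 = 0x0c1b
+ 0xa3be = 0xafd9
One's complement: ~0xafd9
Checksum = 0x5026


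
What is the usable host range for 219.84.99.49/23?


Network: 219.84.98.0
Broadcast: 219.84.99.255
First usable = network + 1
Last usable = broadcast - 1
Range: 219.84.98.1 to 219.84.99.254


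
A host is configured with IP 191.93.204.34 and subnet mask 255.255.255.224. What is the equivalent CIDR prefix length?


Binary: 11111111.11111111.11111111.11100000
Count leading 1s
Prefix: /27


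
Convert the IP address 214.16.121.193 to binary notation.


214 = 11010110
16 = 00010000
121 = 01111001
193 = 11000001
Binary: 11010110.00010000.01111001.11000001


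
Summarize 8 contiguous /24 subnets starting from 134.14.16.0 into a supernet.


Original prefix: /24
Number of subnets: 8 = 2^3
New prefix = 24 - 3 = 21
Supernet: 134.14.16.0/21


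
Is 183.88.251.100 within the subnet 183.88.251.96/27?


Subnet network: 183.88.251.96
Test IP AND mask: 183.88.251.96
Yes, 183.88.251.100 is in 183.88.251.96/27


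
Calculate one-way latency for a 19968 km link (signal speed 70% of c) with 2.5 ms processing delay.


Speed = 0.7 * 3e5 km/s = 210000 km/s
Propagation delay = 19968 / 210000 = 0.0951 s = 95.0857 ms
Processing delay = 2.5 ms
Total one-way latency = 97.5857 ms


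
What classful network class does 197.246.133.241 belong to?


First octet: 197
Binary: 11000101
110xxxxx -> Class C (192-223)
Class C, default mask 255.255.255.0 (/24)


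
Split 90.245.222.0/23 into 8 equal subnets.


New prefix = 23 + 3 = 26
Each subnet has 64 addresses
  90.245.222.0/26
  90.245.222.64/26
  90.245.222.128/26
  90.245.222.192/26
  90.245.223.0/26
  90.245.223.64/26
  90.245.223.128/26
  90.245.223.192/26
Subnets: 90.245.222.0/26, 90.245.222.64/26, 90.245.222.128/26, 90.245.222.192/26, 90.245.223.0/26, 90.245.223.64/26, 90.245.223.128/26, 90.245.223.192/26


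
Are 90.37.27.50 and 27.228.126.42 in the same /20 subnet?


Mask: 255.255.240.0
90.37.27.50 AND mask = 90.37.16.0
27.228.126.42 AND mask = 27.228.112.0
No, different subnets (90.37.16.0 vs 27.228.112.0)


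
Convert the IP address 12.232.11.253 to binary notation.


12 = 00001100
232 = 11101000
11 = 00001011
253 = 11111101
Binary: 00001100.11101000.00001011.11111101


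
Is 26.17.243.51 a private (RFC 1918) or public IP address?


RFC 1918 private ranges:
  10.0.0.0/8 (10.0.0.0 - 10.255.255.255)
  172.16.0.0/12 (172.16.0.0 - 172.31.255.255)
  192.168.0.0/16 (192.168.0.0 - 192.168.255.255)
Public (not in any RFC 1918 range)


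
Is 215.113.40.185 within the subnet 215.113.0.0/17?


Subnet network: 215.113.0.0
Test IP AND mask: 215.113.0.0
Yes, 215.113.40.185 is in 215.113.0.0/17


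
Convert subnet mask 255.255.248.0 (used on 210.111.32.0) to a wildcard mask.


Subnet mask: 255.255.248.0
Wildcard = 255.255.255.255 - subnet mask
255 - 255 = 0
255 - 255 = 0
255 - 248 = 7
255 - 0 = 255
Wildcard: 0.0.7.255


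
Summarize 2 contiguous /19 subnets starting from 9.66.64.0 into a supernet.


Original prefix: /19
Number of subnets: 2 = 2^1
New prefix = 19 - 1 = 18
Supernet: 9.66.64.0/18


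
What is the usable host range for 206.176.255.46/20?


Network: 206.176.240.0
Broadcast: 206.176.255.255
First usable = network + 1
Last usable = broadcast - 1
Range: 206.176.240.1 to 206.176.255.254


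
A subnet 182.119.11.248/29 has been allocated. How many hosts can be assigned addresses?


Host bits = 32 - 29 = 3
Total addresses = 2^3 = 8
Usable = total - 2 (network and broadcast)
Usable hosts: 6


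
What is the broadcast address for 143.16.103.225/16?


Network: 143.16.0.0/16
Host bits = 16
Set all host bits to 1:
Broadcast: 143.16.255.255


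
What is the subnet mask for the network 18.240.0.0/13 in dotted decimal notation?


/13 means 13 network bits, 19 host bits
Binary: 11111111111110000000000000000000
Mask: 255.248.0.0


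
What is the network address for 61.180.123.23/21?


IP:   00111101.10110100.01111011.00010111
Mask: 11111111.11111111.11111000.00000000
AND operation:
Net:  00111101.10110100.01111000.00000000
Network: 61.180.120.0/21


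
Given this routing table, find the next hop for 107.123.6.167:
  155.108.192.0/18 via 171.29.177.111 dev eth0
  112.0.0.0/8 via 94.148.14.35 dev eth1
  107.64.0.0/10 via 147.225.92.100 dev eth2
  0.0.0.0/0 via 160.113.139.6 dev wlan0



Longest prefix match for 107.123.6.167:
  /18 155.108.192.0: no
  /8 112.0.0.0: no
  /10 107.64.0.0: MATCH
  /0 0.0.0.0: MATCH
Selected: next-hop 147.225.92.100 via eth2 (matched /10)


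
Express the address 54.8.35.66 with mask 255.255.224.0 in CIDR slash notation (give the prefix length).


Binary: 11111111.11111111.11100000.00000000
Count leading 1s
Prefix: /19


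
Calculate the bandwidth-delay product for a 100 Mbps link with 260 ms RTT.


BDP = bandwidth * RTT
= 100 Mbps * 260 ms
= 100 * 1e6 * 260 / 1000 bits
= 26000000 bits
= 3250000 bytes
= 3173.8281 KB
BDP = 26000000 bits (3250000 bytes)


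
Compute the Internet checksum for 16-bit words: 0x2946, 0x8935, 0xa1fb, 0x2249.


Sum all words (with carry folding):
+ 0x2946 = 0x2946
+ 0x8935 = 0xb27b
+ 0xa1fb = 0x5477
+ 0x2249 = 0x76c0
One's complement: ~0x76c0
Checksum = 0x893f


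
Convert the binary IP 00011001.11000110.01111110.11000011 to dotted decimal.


00011001 = 25
11000110 = 198
01111110 = 126
11000011 = 195
IP: 25.198.126.195


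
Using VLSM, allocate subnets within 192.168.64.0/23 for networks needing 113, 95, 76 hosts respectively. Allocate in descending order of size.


113 hosts -> /25 (126 usable): 192.168.64.0/25
95 hosts -> /25 (126 usable): 192.168.64.128/25
76 hosts -> /25 (126 usable): 192.168.65.0/25
Allocation: 192.168.64.0/25 (113 hosts, 126 usable); 192.168.64.128/25 (95 hosts, 126 usable); 192.168.65.0/25 (76 hosts, 126 usable)


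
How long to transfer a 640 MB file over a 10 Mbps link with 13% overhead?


Effective throughput = 10 * (1 - 13/100) = 8.7 Mbps
File size in Mb = 640 * 8 = 5120 Mb
Time = 5120 / 8.7
Time = 588.5057 seconds


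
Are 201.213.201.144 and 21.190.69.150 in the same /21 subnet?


Mask: 255.255.248.0
201.213.201.144 AND mask = 201.213.200.0
21.190.69.150 AND mask = 21.190.64.0
No, different subnets (201.213.200.0 vs 21.190.64.0)


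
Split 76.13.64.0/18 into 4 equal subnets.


New prefix = 18 + 2 = 20
Each subnet has 4096 addresses
  76.13.64.0/20
  76.13.80.0/20
  76.13.96.0/20
  76.13.112.0/20
Subnets: 76.13.64.0/20, 76.13.80.0/20, 76.13.96.0/20, 76.13.112.0/20


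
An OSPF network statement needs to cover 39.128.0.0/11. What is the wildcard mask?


Subnet mask: 255.224.0.0
Wildcard = 255.255.255.255 - subnet mask
255 - 255 = 0
255 - 224 = 31
255 - 0 = 255
255 - 0 = 255
Wildcard: 0.31.255.255


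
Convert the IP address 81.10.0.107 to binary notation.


81 = 01010001
10 = 00001010
0 = 00000000
107 = 01101011
Binary: 01010001.00001010.00000000.01101011


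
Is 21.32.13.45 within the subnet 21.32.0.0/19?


Subnet network: 21.32.0.0
Test IP AND mask: 21.32.0.0
Yes, 21.32.13.45 is in 21.32.0.0/19


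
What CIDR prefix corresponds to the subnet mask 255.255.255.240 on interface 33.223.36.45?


Binary: 11111111.11111111.11111111.11110000
Count leading 1s
Prefix: /28


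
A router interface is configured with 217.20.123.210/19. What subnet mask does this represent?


/19 means 19 network bits, 13 host bits
Binary: 11111111111111111110000000000000
Mask: 255.255.224.0


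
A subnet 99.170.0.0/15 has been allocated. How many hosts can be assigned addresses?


Host bits = 32 - 15 = 17
Total addresses = 2^17 = 131072
Usable = total - 2 (network and broadcast)
Usable hosts: 131070


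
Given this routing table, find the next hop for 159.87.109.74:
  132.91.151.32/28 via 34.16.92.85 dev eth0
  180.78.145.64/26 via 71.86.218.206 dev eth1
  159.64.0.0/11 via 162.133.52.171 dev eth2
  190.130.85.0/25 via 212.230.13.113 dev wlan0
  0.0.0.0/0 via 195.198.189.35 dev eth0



Longest prefix match for 159.87.109.74:
  /28 132.91.151.32: no
  /26 180.78.145.64: no
  /11 159.64.0.0: MATCH
  /25 190.130.85.0: no
  /0 0.0.0.0: MATCH
Selected: next-hop 162.133.52.171 via eth2 (matched /11)


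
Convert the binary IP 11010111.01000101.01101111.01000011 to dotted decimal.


11010111 = 215
01000101 = 69
01101111 = 111
01000011 = 67
IP: 215.69.111.67


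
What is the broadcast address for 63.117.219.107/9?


Network: 63.0.0.0/9
Host bits = 23
Set all host bits to 1:
Broadcast: 63.127.255.255


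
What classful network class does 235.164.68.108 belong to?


First octet: 235
Binary: 11101011
1110xxxx -> Class D (224-239)
Class D (multicast), default mask N/A


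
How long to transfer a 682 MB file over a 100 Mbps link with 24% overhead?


Effective throughput = 100 * (1 - 24/100) = 76 Mbps
File size in Mb = 682 * 8 = 5456 Mb
Time = 5456 / 76
Time = 71.7895 seconds


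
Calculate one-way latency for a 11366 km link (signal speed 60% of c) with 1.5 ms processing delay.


Speed = 0.6 * 3e5 km/s = 180000 km/s
Propagation delay = 11366 / 180000 = 0.0631 s = 63.1444 ms
Processing delay = 1.5 ms
Total one-way latency = 64.6444 ms


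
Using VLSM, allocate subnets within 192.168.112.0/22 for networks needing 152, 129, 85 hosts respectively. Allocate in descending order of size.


152 hosts -> /24 (254 usable): 192.168.112.0/24
129 hosts -> /24 (254 usable): 192.168.113.0/24
85 hosts -> /25 (126 usable): 192.168.114.0/25
Allocation: 192.168.112.0/24 (152 hosts, 254 usable); 192.168.113.0/24 (129 hosts, 254 usable); 192.168.114.0/25 (85 hosts, 126 usable)


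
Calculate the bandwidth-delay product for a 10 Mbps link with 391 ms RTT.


BDP = bandwidth * RTT
= 10 Mbps * 391 ms
= 10 * 1e6 * 391 / 1000 bits
= 3910000 bits
= 488750 bytes
= 477.2949 KB
BDP = 3910000 bits (488750 bytes)


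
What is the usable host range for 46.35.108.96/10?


Network: 46.0.0.0
Broadcast: 46.63.255.255
First usable = network + 1
Last usable = broadcast - 1
Range: 46.0.0.1 to 46.63.255.254


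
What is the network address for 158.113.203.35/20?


IP:   10011110.01110001.11001011.00100011
Mask: 11111111.11111111.11110000.00000000
AND operation:
Net:  10011110.01110001.11000000.00000000
Network: 158.113.192.0/20


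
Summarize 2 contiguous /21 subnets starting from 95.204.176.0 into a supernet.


Original prefix: /21
Number of subnets: 2 = 2^1
New prefix = 21 - 1 = 20
Supernet: 95.204.176.0/20


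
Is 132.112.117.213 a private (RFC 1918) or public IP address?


RFC 1918 private ranges:
  10.0.0.0/8 (10.0.0.0 - 10.255.255.255)
  172.16.0.0/12 (172.16.0.0 - 172.31.255.255)
  192.168.0.0/16 (192.168.0.0 - 192.168.255.255)
Public (not in any RFC 1918 range)


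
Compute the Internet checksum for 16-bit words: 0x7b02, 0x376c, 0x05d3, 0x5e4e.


Sum all words (with carry folding):
+ 0x7b02 = 0x7b02
+ 0x376c = 0xb26e
+ 0x05d3 = 0xb841
+ 0x5e4e = 0x1690
One's complement: ~0x1690
Checksum = 0xe96f


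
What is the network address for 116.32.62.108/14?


IP:   01110100.00100000.00111110.01101100
Mask: 11111111.11111100.00000000.00000000
AND operation:
Net:  01110100.00100000.00000000.00000000
Network: 116.32.0.0/14


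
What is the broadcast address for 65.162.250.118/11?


Network: 65.160.0.0/11
Host bits = 21
Set all host bits to 1:
Broadcast: 65.191.255.255


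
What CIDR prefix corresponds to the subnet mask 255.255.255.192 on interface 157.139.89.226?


Binary: 11111111.11111111.11111111.11000000
Count leading 1s
Prefix: /26


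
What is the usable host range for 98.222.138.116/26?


Network: 98.222.138.64
Broadcast: 98.222.138.127
First usable = network + 1
Last usable = broadcast - 1
Range: 98.222.138.65 to 98.222.138.126


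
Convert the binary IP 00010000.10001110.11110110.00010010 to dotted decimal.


00010000 = 16
10001110 = 142
11110110 = 246
00010010 = 18
IP: 16.142.246.18


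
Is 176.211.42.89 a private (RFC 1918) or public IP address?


RFC 1918 private ranges:
  10.0.0.0/8 (10.0.0.0 - 10.255.255.255)
  172.16.0.0/12 (172.16.0.0 - 172.31.255.255)
  192.168.0.0/16 (192.168.0.0 - 192.168.255.255)
Public (not in any RFC 1918 range)


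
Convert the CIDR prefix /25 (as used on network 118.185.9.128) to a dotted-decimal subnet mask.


/25 means 25 network bits, 7 host bits
Binary: 11111111111111111111111110000000
Mask: 255.255.255.128


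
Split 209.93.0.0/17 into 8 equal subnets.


New prefix = 17 + 3 = 20
Each subnet has 4096 addresses
  209.93.0.0/20
  209.93.16.0/20
  209.93.32.0/20
  209.93.48.0/20
  209.93.64.0/20
  209.93.80.0/20
  209.93.96.0/20
  209.93.112.0/20
Subnets: 209.93.0.0/20, 209.93.16.0/20, 209.93.32.0/20, 209.93.48.0/20, 209.93.64.0/20, 209.93.80.0/20, 209.93.96.0/20, 209.93.112.0/20


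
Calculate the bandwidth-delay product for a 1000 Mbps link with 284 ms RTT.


BDP = bandwidth * RTT
= 1000 Mbps * 284 ms
= 1000 * 1e6 * 284 / 1000 bits
= 284000000 bits
= 35500000 bytes
= 34667.9688 KB
BDP = 284000000 bits (35500000 bytes)


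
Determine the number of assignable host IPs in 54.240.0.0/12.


Host bits = 32 - 12 = 20
Total addresses = 2^20 = 1048576
Usable = total - 2 (network and broadcast)
Usable hosts: 1048574


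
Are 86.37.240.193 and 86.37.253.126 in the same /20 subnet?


Mask: 255.255.240.0
86.37.240.193 AND mask = 86.37.240.0
86.37.253.126 AND mask = 86.37.240.0
Yes, same subnet (86.37.240.0)


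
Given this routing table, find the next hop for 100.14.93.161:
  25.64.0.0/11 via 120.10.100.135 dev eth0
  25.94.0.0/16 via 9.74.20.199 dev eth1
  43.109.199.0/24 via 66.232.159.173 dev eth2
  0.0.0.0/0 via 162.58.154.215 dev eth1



Longest prefix match for 100.14.93.161:
  /11 25.64.0.0: no
  /16 25.94.0.0: no
  /24 43.109.199.0: no
  /0 0.0.0.0: MATCH
Selected: next-hop 162.58.154.215 via eth1 (matched /0)


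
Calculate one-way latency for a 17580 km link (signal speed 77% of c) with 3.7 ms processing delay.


Speed = 0.77 * 3e5 km/s = 231000 km/s
Propagation delay = 17580 / 231000 = 0.0761 s = 76.1039 ms
Processing delay = 3.7 ms
Total one-way latency = 79.8039 ms


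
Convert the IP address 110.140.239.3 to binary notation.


110 = 01101110
140 = 10001100
239 = 11101111
3 = 00000011
Binary: 01101110.10001100.11101111.00000011


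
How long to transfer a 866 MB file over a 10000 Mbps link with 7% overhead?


Effective throughput = 10000 * (1 - 7/100) = 9300 Mbps
File size in Mb = 866 * 8 = 6928 Mb
Time = 6928 / 9300
Time = 0.7449 seconds


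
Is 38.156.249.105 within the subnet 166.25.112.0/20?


Subnet network: 166.25.112.0
Test IP AND mask: 38.156.240.0
No, 38.156.249.105 is not in 166.25.112.0/20


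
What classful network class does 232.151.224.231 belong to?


First octet: 232
Binary: 11101000
1110xxxx -> Class D (224-239)
Class D (multicast), default mask N/A


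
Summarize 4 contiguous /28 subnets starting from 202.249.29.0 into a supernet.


Original prefix: /28
Number of subnets: 4 = 2^2
New prefix = 28 - 2 = 26
Supernet: 202.249.29.0/26


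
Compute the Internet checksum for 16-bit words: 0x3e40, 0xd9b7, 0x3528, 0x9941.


Sum all words (with carry folding):
+ 0x3e40 = 0x3e40
+ 0xd9b7 = 0x17f8
+ 0x3528 = 0x4d20
+ 0x9941 = 0xe661
One's complement: ~0xe661
Checksum = 0x199e


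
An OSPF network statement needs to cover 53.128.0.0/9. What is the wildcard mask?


Subnet mask: 255.128.0.0
Wildcard = 255.255.255.255 - subnet mask
255 - 255 = 0
255 - 128 = 127
255 - 0 = 255
255 - 0 = 255
Wildcard: 0.127.255.255


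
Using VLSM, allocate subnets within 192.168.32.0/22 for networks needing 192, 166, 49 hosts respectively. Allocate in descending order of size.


192 hosts -> /24 (254 usable): 192.168.32.0/24
166 hosts -> /24 (254 usable): 192.168.33.0/24
49 hosts -> /26 (62 usable): 192.168.34.0/26
Allocation: 192.168.32.0/24 (192 hosts, 254 usable); 192.168.33.0/24 (166 hosts, 254 usable); 192.168.34.0/26 (49 hosts, 62 usable)


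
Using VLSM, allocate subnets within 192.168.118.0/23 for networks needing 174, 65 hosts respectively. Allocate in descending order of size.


174 hosts -> /24 (254 usable): 192.168.118.0/24
65 hosts -> /25 (126 usable): 192.168.119.0/25
Allocation: 192.168.118.0/24 (174 hosts, 254 usable); 192.168.119.0/25 (65 hosts, 126 usable)


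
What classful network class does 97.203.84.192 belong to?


First octet: 97
Binary: 01100001
0xxxxxxx -> Class A (1-126)
Class A, default mask 255.0.0.0 (/8)


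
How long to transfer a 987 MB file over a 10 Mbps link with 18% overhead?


Effective throughput = 10 * (1 - 18/100) = 8.2 Mbps
File size in Mb = 987 * 8 = 7896 Mb
Time = 7896 / 8.2
Time = 962.9268 seconds


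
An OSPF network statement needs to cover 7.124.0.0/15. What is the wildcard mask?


Subnet mask: 255.254.0.0
Wildcard = 255.255.255.255 - subnet mask
255 - 255 = 0
255 - 254 = 1
255 - 0 = 255
255 - 0 = 255
Wildcard: 0.1.255.255


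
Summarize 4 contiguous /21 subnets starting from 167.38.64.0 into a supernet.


Original prefix: /21
Number of subnets: 4 = 2^2
New prefix = 21 - 2 = 19
Supernet: 167.38.64.0/19


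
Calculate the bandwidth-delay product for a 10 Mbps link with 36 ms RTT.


BDP = bandwidth * RTT
= 10 Mbps * 36 ms
= 10 * 1e6 * 36 / 1000 bits
= 360000 bits
= 45000 bytes
= 43.9453 KB
BDP = 360000 bits (45000 bytes)


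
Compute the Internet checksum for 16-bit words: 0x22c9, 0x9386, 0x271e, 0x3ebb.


Sum all words (with carry folding):
+ 0x22c9 = 0x22c9
+ 0x9386 = 0xb64f
+ 0x271e = 0xdd6d
+ 0x3ebb = 0x1c29
One's complement: ~0x1c29
Checksum = 0xe3d6


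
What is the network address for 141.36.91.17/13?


IP:   10001101.00100100.01011011.00010001
Mask: 11111111.11111000.00000000.00000000
AND operation:
Net:  10001101.00100000.00000000.00000000
Network: 141.32.0.0/13


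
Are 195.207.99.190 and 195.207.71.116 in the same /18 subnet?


Mask: 255.255.192.0
195.207.99.190 AND mask = 195.207.64.0
195.207.71.116 AND mask = 195.207.64.0
Yes, same subnet (195.207.64.0)


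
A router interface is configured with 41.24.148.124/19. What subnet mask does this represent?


/19 means 19 network bits, 13 host bits
Binary: 11111111111111111110000000000000
Mask: 255.255.224.0


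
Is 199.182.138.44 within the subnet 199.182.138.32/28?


Subnet network: 199.182.138.32
Test IP AND mask: 199.182.138.32
Yes, 199.182.138.44 is in 199.182.138.32/28


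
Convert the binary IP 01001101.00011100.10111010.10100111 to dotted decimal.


01001101 = 77
00011100 = 28
10111010 = 186
10100111 = 167
IP: 77.28.186.167


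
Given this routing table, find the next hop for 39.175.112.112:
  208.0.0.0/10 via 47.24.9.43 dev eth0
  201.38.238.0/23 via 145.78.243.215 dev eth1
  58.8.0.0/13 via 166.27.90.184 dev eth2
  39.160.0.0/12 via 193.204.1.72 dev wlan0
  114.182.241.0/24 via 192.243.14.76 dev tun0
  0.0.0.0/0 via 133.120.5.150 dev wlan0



Longest prefix match for 39.175.112.112:
  /10 208.0.0.0: no
  /23 201.38.238.0: no
  /13 58.8.0.0: no
  /12 39.160.0.0: MATCH
  /24 114.182.241.0: no
  /0 0.0.0.0: MATCH
Selected: next-hop 193.204.1.72 via wlan0 (matched /12)


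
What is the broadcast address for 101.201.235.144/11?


Network: 101.192.0.0/11
Host bits = 21
Set all host bits to 1:
Broadcast: 101.223.255.255


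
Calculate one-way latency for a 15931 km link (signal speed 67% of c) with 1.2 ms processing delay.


Speed = 0.67 * 3e5 km/s = 201000 km/s
Propagation delay = 15931 / 201000 = 0.0793 s = 79.2587 ms
Processing delay = 1.2 ms
Total one-way latency = 80.4587 ms


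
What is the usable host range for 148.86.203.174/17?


Network: 148.86.128.0
Broadcast: 148.86.255.255
First usable = network + 1
Last usable = broadcast - 1
Range: 148.86.128.1 to 148.86.255.254


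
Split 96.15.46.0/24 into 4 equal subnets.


New prefix = 24 + 2 = 26
Each subnet has 64 addresses
  96.15.46.0/26
  96.15.46.64/26
  96.15.46.128/26
  96.15.46.192/26
Subnets: 96.15.46.0/26, 96.15.46.64/26, 96.15.46.128/26, 96.15.46.192/26


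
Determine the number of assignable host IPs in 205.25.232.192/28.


Host bits = 32 - 28 = 4
Total addresses = 2^4 = 16
Usable = total - 2 (network and broadcast)
Usable hosts: 14


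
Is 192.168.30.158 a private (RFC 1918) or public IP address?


RFC 1918 private ranges:
  10.0.0.0/8 (10.0.0.0 - 10.255.255.255)
  172.16.0.0/12 (172.16.0.0 - 172.31.255.255)
  192.168.0.0/16 (192.168.0.0 - 192.168.255.255)
Private (in 192.168.0.0/16)


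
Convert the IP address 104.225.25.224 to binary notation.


104 = 01101000
225 = 11100001
25 = 00011001
224 = 11100000
Binary: 01101000.11100001.00011001.11100000


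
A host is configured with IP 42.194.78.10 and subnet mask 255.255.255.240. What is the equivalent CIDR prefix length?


Binary: 11111111.11111111.11111111.11110000
Count leading 1s
Prefix: /28


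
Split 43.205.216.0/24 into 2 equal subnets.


New prefix = 24 + 1 = 25
Each subnet has 128 addresses
  43.205.216.0/25
  43.205.216.128/25
Subnets: 43.205.216.0/25, 43.205.216.128/25


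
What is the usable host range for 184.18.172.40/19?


Network: 184.18.160.0
Broadcast: 184.18.191.255
First usable = network + 1
Last usable = broadcast - 1
Range: 184.18.160.1 to 184.18.191.254


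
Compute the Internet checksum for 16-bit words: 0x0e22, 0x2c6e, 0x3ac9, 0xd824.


Sum all words (with carry folding):
+ 0x0e22 = 0x0e22
+ 0x2c6e = 0x3a90
+ 0x3ac9 = 0x7559
+ 0xd824 = 0x4d7e
One's complement: ~0x4d7e
Checksum = 0xb281


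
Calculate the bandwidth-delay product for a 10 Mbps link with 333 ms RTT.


BDP = bandwidth * RTT
= 10 Mbps * 333 ms
= 10 * 1e6 * 333 / 1000 bits
= 3330000 bits
= 416250 bytes
= 406.4941 KB
BDP = 3330000 bits (416250 bytes)


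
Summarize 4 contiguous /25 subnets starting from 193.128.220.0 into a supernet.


Original prefix: /25
Number of subnets: 4 = 2^2
New prefix = 25 - 2 = 23
Supernet: 193.128.220.0/23


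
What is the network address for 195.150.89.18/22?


IP:   11000011.10010110.01011001.00010010
Mask: 11111111.11111111.11111100.00000000
AND operation:
Net:  11000011.10010110.01011000.00000000
Network: 195.150.88.0/22


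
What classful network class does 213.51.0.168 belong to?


First octet: 213
Binary: 11010101
110xxxxx -> Class C (192-223)
Class C, default mask 255.255.255.0 (/24)


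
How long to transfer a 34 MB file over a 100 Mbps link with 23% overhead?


Effective throughput = 100 * (1 - 23/100) = 77 Mbps
File size in Mb = 34 * 8 = 272 Mb
Time = 272 / 77
Time = 3.5325 seconds


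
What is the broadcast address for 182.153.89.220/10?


Network: 182.128.0.0/10
Host bits = 22
Set all host bits to 1:
Broadcast: 182.191.255.255


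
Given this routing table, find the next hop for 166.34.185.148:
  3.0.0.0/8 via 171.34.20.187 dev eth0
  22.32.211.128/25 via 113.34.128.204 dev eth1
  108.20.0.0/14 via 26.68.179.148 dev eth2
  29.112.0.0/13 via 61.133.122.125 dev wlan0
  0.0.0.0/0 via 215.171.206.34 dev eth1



Longest prefix match for 166.34.185.148:
  /8 3.0.0.0: no
  /25 22.32.211.128: no
  /14 108.20.0.0: no
  /13 29.112.0.0: no
  /0 0.0.0.0: MATCH
Selected: next-hop 215.171.206.34 via eth1 (matched /0)


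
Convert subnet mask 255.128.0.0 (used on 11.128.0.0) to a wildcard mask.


Subnet mask: 255.128.0.0
Wildcard = 255.255.255.255 - subnet mask
255 - 255 = 0
255 - 128 = 127
255 - 0 = 255
255 - 0 = 255
Wildcard: 0.127.255.255


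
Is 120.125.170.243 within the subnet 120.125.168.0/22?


Subnet network: 120.125.168.0
Test IP AND mask: 120.125.168.0
Yes, 120.125.170.243 is in 120.125.168.0/22


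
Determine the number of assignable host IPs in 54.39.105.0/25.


Host bits = 32 - 25 = 7
Total addresses = 2^7 = 128
Usable = total - 2 (network and broadcast)
Usable hosts: 126


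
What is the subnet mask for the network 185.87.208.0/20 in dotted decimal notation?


/20 means 20 network bits, 12 host bits
Binary: 11111111111111111111000000000000
Mask: 255.255.240.0


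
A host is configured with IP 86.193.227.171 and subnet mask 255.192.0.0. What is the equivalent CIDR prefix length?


Binary: 11111111.11000000.00000000.00000000
Count leading 1s
Prefix: /10


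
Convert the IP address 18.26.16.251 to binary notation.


18 = 00010010
26 = 00011010
16 = 00010000
251 = 11111011
Binary: 00010010.00011010.00010000.11111011


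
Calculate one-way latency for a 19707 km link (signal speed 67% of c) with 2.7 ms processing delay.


Speed = 0.67 * 3e5 km/s = 201000 km/s
Propagation delay = 19707 / 201000 = 0.098 s = 98.0448 ms
Processing delay = 2.7 ms
Total one-way latency = 100.7448 ms


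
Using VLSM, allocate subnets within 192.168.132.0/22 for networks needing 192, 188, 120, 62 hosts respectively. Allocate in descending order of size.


192 hosts -> /24 (254 usable): 192.168.132.0/24
188 hosts -> /24 (254 usable): 192.168.133.0/24
120 hosts -> /25 (126 usable): 192.168.134.0/25
62 hosts -> /26 (62 usable): 192.168.134.128/26
Allocation: 192.168.132.0/24 (192 hosts, 254 usable); 192.168.133.0/24 (188 hosts, 254 usable); 192.168.134.0/25 (120 hosts, 126 usable); 192.168.134.128/26 (62 hosts, 62 usable)


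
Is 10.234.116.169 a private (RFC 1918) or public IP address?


RFC 1918 private ranges:
  10.0.0.0/8 (10.0.0.0 - 10.255.255.255)
  172.16.0.0/12 (172.16.0.0 - 172.31.255.255)
  192.168.0.0/16 (192.168.0.0 - 192.168.255.255)
Private (in 10.0.0.0/8)


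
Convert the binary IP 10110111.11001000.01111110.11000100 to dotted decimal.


10110111 = 183
11001000 = 200
01111110 = 126
11000100 = 196
IP: 183.200.126.196


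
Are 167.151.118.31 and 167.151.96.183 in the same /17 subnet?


Mask: 255.255.128.0
167.151.118.31 AND mask = 167.151.0.0
167.151.96.183 AND mask = 167.151.0.0
Yes, same subnet (167.151.0.0)


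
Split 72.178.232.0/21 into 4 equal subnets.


New prefix = 21 + 2 = 23
Each subnet has 512 addresses
  72.178.232.0/23
  72.178.234.0/23
  72.178.236.0/23
  72.178.238.0/23
Subnets: 72.178.232.0/23, 72.178.234.0/23, 72.178.236.0/23, 72.178.238.0/23


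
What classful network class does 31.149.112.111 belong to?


First octet: 31
Binary: 00011111
0xxxxxxx -> Class A (1-126)
Class A, default mask 255.0.0.0 (/8)


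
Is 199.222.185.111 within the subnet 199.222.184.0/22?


Subnet network: 199.222.184.0
Test IP AND mask: 199.222.184.0
Yes, 199.222.185.111 is in 199.222.184.0/22


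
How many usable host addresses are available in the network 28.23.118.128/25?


Host bits = 32 - 25 = 7
Total addresses = 2^7 = 128
Usable = total - 2 (network and broadcast)
Usable hosts: 126


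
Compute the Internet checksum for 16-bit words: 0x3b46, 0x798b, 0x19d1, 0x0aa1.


Sum all words (with carry folding):
+ 0x3b46 = 0x3b46
+ 0x798b = 0xb4d1
+ 0x19d1 = 0xcea2
+ 0x0aa1 = 0xd943
One's complement: ~0xd943
Checksum = 0x26bc


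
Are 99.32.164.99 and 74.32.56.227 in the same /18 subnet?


Mask: 255.255.192.0
99.32.164.99 AND mask = 99.32.128.0
74.32.56.227 AND mask = 74.32.0.0
No, different subnets (99.32.128.0 vs 74.32.0.0)
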